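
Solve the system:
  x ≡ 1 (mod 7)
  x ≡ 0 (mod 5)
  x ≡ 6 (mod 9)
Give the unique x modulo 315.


Moduli 7, 5, 9 are pairwise coprime; by CRT there is a unique solution modulo M = 7 · 5 · 9 = 315.
Solve pairwise, accumulating the modulus:
  Start with x ≡ 1 (mod 7).
  Combine with x ≡ 0 (mod 5): since gcd(7, 5) = 1, we get a unique residue mod 35.
    Write x = 1 + 7·t and substitute into x ≡ 0 (mod 5): 7·t ≡ 0 − 1 = -1 (mod 5).
    Reduce coefficients mod 5: 2·t ≡ 4 (mod 5).
    The inverse of 2 mod 5 is 3 (since 2·3 = 6 = 1·5 + 1), so t ≡ 3·4 = 12 ≡ 2 (mod 5).
    Then x = 1 + 7·2 = 15, valid modulo lcm(7, 5) = 35: x ≡ 15 (mod 35).
  Combine with x ≡ 6 (mod 9): since gcd(35, 9) = 1, we get a unique residue mod 315.
    Write x = 15 + 35·t and substitute into x ≡ 6 (mod 9): 35·t ≡ 6 − 15 = -9 (mod 9).
    Reduce coefficients mod 9: 8·t ≡ 0 (mod 9).
    The inverse of 8 mod 9 is 8 (since 8·8 = 64 = 7·9 + 1), so t ≡ 8·0 = 0 ≡ 0 (mod 9).
    Then x = 15 + 35·0 = 15, valid modulo lcm(35, 9) = 315: x ≡ 15 (mod 315).
Verify: 15 mod 7 = 1 ✓, 15 mod 5 = 0 ✓, 15 mod 9 = 6 ✓.

x ≡ 15 (mod 315).


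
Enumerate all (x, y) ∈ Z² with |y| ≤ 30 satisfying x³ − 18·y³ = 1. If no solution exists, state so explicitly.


The equation is x³ - 18y³ = 1. For fixed y, x³ = 18·y³ + 1, so a solution requires the RHS to be a perfect cube.
Strategy: iterate y from -30 to 30, compute RHS = 18·y³ + 1, and check whether it is a (positive or negative) perfect cube.
Check small values of y:
  y = 0: RHS = 1 = (1)³ ⇒ x = 1 works.
  y = 1: RHS = 19 is not a perfect cube.
  y = -1: RHS = -17 is not a perfect cube.
  y = 2: RHS = 145 is not a perfect cube.
  y = -2: RHS = -143 is not a perfect cube.
  y = 3: RHS = 487 is not a perfect cube.
  y = -3: RHS = -485 is not a perfect cube.
Continuing the search up to |y| = 30 finds no further solutions beyond those listed.
Collected solutions: (1, 0).

Solutions (with |y| ≤ 30): (1, 0).


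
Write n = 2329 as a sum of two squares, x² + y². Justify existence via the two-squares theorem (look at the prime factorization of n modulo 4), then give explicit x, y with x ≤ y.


Step 1: Factor n = 2329 = 17 · 137.
Step 2: Check the mod-4 condition on each prime factor: 17 ≡ 1 (mod 4), exponent 1; 137 ≡ 1 (mod 4), exponent 1.
All primes ≡ 3 (mod 4) appear to even exponent (or don't appear), so by the two-squares theorem n IS expressible as a sum of two squares.
Step 3: Build a representation. Here n = 17 · 137 is a product of primes ≡ 1 (mod 4). Each prime p ≡ 1 (mod 4) is itself a sum of two squares; find a² by testing p − a² for a perfect square:
  17: 17 − 1² = 16 = 4² ⇒ 17 = 1² + 4².
  137: 137 − 1² = 136, 137 − 2² = 133, 137 − 3² = 128, 137 − 4² = 121 = 11² ⇒ 137 = 4² + 11².
  Combine using the Brahmagupta–Fibonacci identity (a² + b²)(c² + d²) = (ac − bd)² + (ad + bc)² = (ac + bd)² + (ad − bc)²:
  17 · 137 = 2329: from (1² + 4²)(4² + 11²), take (1·4 − 4·11, 1·11 + 4·4) = (4 − 44, 11 + 16) = (-40, 27); dropping signs (only squares matter) gives (40, 27); check 40² + 27² = 1600 + 729 = 2329 ✓.
Step 4: Order so x ≤ y and verify: 27² + 40² = 729 + 1600 = 2329 = n. ✓

n = 2329 = 27² + 40² (one valid representation with x ≤ y).


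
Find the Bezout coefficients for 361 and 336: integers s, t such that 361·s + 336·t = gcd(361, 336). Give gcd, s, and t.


Euclidean algorithm on (361, 336) — divide until remainder is 0:
  361 = 1 · 336 + 25
  336 = 13 · 25 + 11
  25 = 2 · 11 + 3
  11 = 3 · 3 + 2
  3 = 1 · 2 + 1
  2 = 2 · 1 + 0
gcd(361, 336) = 1.
Track Bezout coefficients alongside the remainders: start with r₀ = 361 = a·1 + b·0 (s = 1, t = 0) and r₁ = 336 = a·0 + b·1 (s = 0, t = 1); each new remainder r_{k+1} = r_{k-1} − q_k·r_k inherits s_{k+1} = s_{k-1} − q_k·s_k, t_{k+1} = t_{k-1} − q_k·t_k, so r_k = a·s_k + b·t_k at every step:
  q = 1: r = 25, s = 1 − 1·0 = 1, t = 0 − 1·1 = -1  (check: 361·1 + 336·(-1) = 25)
  q = 13: r = 11, s = 0 − 13·1 = -13, t = 1 − 13·(-1) = 14  (check: 361·(-13) + 336·14 = 11)
  q = 2: r = 3, s = 1 − 2·(-13) = 27, t = -1 − 2·14 = -29  (check: 361·27 + 336·(-29) = 3)
  q = 3: r = 2, s = -13 − 3·27 = -94, t = 14 − 3·(-29) = 101  (check: 361·(-94) + 336·101 = 2)
  q = 1: r = 1, s = 27 − 1·(-94) = 121, t = -29 − 1·101 = -130  (check: 361·121 + 336·(-130) = 1)
The row with r = 1 (the gcd) gives the Bezout coefficients s = 121, t = -130.
Result: 361 · (121) + 336 · (-130) = 1.

gcd(361, 336) = 1; s = 121, t = -130 (check: 361·121 + 336·(-130) = 1).


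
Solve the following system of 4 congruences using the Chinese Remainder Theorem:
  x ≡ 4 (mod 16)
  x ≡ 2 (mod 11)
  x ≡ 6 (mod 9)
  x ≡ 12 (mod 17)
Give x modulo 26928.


Product of moduli M = 16 · 11 · 9 · 17 = 26928.
Merge one congruence at a time:
  Start: x ≡ 4 (mod 16).
  Combine with x ≡ 2 (mod 11); new modulus lcm = 176.
    Write x = 4 + 16·t and substitute into x ≡ 2 (mod 11): 16·t ≡ 2 − 4 = -2 (mod 11).
    Reduce coefficients mod 11: 5·t ≡ 9 (mod 11).
    The inverse of 5 mod 11 is 9 (since 5·9 = 45 = 4·11 + 1), so t ≡ 9·9 = 81 ≡ 4 (mod 11).
    Then x = 4 + 16·4 = 68, valid modulo lcm(16, 11) = 176: x ≡ 68 (mod 176).
  Combine with x ≡ 6 (mod 9); new modulus lcm = 1584.
    Write x = 68 + 176·t and substitute into x ≡ 6 (mod 9): 176·t ≡ 6 − 68 = -62 (mod 9).
    Reduce coefficients mod 9: 5·t ≡ 1 (mod 9).
    The inverse of 5 mod 9 is 2 (since 5·2 = 10 = 1·9 + 1), so t ≡ 2·1 = 2 ≡ 2 (mod 9).
    Then x = 68 + 176·2 = 420, valid modulo lcm(176, 9) = 1584: x ≡ 420 (mod 1584).
  Combine with x ≡ 12 (mod 17); new modulus lcm = 26928.
    Write x = 420 + 1584·t and substitute into x ≡ 12 (mod 17): 1584·t ≡ 12 − 420 = -408 (mod 17).
    Reduce coefficients mod 17: 3·t ≡ 0 (mod 17).
    The inverse of 3 mod 17 is 6 (since 3·6 = 18 = 1·17 + 1), so t ≡ 6·0 = 0 ≡ 0 (mod 17).
    Then x = 420 + 1584·0 = 420, valid modulo lcm(1584, 17) = 26928: x ≡ 420 (mod 26928).
Verify against each original: 420 mod 16 = 4, 420 mod 11 = 2, 420 mod 9 = 6, 420 mod 17 = 12.

x ≡ 420 (mod 26928).


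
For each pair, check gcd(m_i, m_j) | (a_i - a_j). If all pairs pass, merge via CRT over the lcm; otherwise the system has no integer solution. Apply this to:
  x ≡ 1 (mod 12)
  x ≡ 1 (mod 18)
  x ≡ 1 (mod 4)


Moduli 12, 18, 4 are not pairwise coprime, so CRT works modulo lcm(m_i) when all pairwise compatibility conditions hold.
Pairwise compatibility: gcd(m_i, m_j) must divide a_i - a_j for every pair.
Merge one congruence at a time:
  Start: x ≡ 1 (mod 12).
  Combine with x ≡ 1 (mod 18): gcd(12, 18) = 6; 1 - 1 = 0, which IS divisible by 6, so compatible.
    Write x = 1 + 12·t and substitute into x ≡ 1 (mod 18): 12·t ≡ 1 − 1 = 0 (mod 18).
    Divide the congruence (and modulus) by g = 6: 2·t ≡ 0 (mod 3).
    The inverse of 2 mod 3 is 2 (since 2·2 = 4 = 1·3 + 1), so t ≡ 2·0 = 0 ≡ 0 (mod 3).
    Then x = 1 + 12·0 = 1, valid modulo lcm(12, 18) = 36: x ≡ 1 (mod 36).
  Combine with x ≡ 1 (mod 4): gcd(36, 4) = 4; 1 - 1 = 0, which IS divisible by 4, so compatible.
    Write x = 1 + 36·t and substitute into x ≡ 1 (mod 4): 36·t ≡ 1 − 1 = 0 (mod 4).
    Divide the congruence (and modulus) by g = 4: 9·t ≡ 0 (mod 1).
    Modulo 1 every t works; take t = 0.
    Then x = 1 + 36·0 = 1, valid modulo lcm(36, 4) = 36: x ≡ 1 (mod 36).
Verify: 1 mod 12 = 1, 1 mod 18 = 1, 1 mod 4 = 1.

x ≡ 1 (mod 36).


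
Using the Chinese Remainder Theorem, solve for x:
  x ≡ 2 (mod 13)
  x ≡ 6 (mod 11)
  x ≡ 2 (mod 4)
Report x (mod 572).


Moduli 13, 11, 4 are pairwise coprime; by CRT there is a unique solution modulo M = 13 · 11 · 4 = 572.
Solve pairwise, accumulating the modulus:
  Start with x ≡ 2 (mod 13).
  Combine with x ≡ 6 (mod 11): since gcd(13, 11) = 1, we get a unique residue mod 143.
    Write x = 2 + 13·t and substitute into x ≡ 6 (mod 11): 13·t ≡ 6 − 2 = 4 (mod 11).
    Reduce coefficients mod 11: 2·t ≡ 4 (mod 11).
    The inverse of 2 mod 11 is 6 (since 2·6 = 12 = 1·11 + 1), so t ≡ 6·4 = 24 ≡ 2 (mod 11).
    Then x = 2 + 13·2 = 28, valid modulo lcm(13, 11) = 143: x ≡ 28 (mod 143).
  Combine with x ≡ 2 (mod 4): since gcd(143, 4) = 1, we get a unique residue mod 572.
    Write x = 28 + 143·t and substitute into x ≡ 2 (mod 4): 143·t ≡ 2 − 28 = -26 (mod 4).
    Reduce coefficients mod 4: 3·t ≡ 2 (mod 4).
    The inverse of 3 mod 4 is 3 (since 3·3 = 9 = 2·4 + 1), so t ≡ 3·2 = 6 ≡ 2 (mod 4).
    Then x = 28 + 143·2 = 314, valid modulo lcm(143, 4) = 572: x ≡ 314 (mod 572).
Verify: 314 mod 13 = 2 ✓, 314 mod 11 = 6 ✓, 314 mod 4 = 2 ✓.

x ≡ 314 (mod 572).


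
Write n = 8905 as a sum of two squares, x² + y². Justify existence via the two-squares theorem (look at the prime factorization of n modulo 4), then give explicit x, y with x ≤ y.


Step 1: Factor n = 8905 = 5 · 13 · 137.
Step 2: Check the mod-4 condition on each prime factor: 5 ≡ 1 (mod 4), exponent 1; 13 ≡ 1 (mod 4), exponent 1; 137 ≡ 1 (mod 4), exponent 1.
All primes ≡ 3 (mod 4) appear to even exponent (or don't appear), so by the two-squares theorem n IS expressible as a sum of two squares.
Step 3: Build a representation. Here n = 5 · 13 · 137 is a product of primes ≡ 1 (mod 4). Each prime p ≡ 1 (mod 4) is itself a sum of two squares; find a² by testing p − a² for a perfect square:
  5: 5 − 1² = 4 = 2² ⇒ 5 = 1² + 2².
  13: 13 − 1² = 12, 13 − 2² = 9 = 3² ⇒ 13 = 2² + 3².
  137: 137 − 1² = 136, 137 − 2² = 133, 137 − 3² = 128, 137 − 4² = 121 = 11² ⇒ 137 = 4² + 11².
  Combine using the Brahmagupta–Fibonacci identity (a² + b²)(c² + d²) = (ac − bd)² + (ad + bc)² = (ac + bd)² + (ad − bc)²:
  5 · 13 = 65: from (1² + 2²)(2² + 3²), take (1·2 − 2·3, 1·3 + 2·2) = (2 − 6, 3 + 4) = (-4, 7); dropping signs (only squares matter) gives (4, 7); check 4² + 7² = 16 + 49 = 65 ✓.
  65 · 137 = 8905: from (4² + 7²)(4² + 11²), take (4·4 − 7·11, 4·11 + 7·4) = (16 − 77, 44 + 28) = (-61, 72); dropping signs (only squares matter) gives (61, 72); check 61² + 72² = 3721 + 5184 = 8905 ✓.
Step 4: Order so x ≤ y and verify: 61² + 72² = 3721 + 5184 = 8905 = n. ✓

n = 8905 = 61² + 72² (one valid representation with x ≤ y).


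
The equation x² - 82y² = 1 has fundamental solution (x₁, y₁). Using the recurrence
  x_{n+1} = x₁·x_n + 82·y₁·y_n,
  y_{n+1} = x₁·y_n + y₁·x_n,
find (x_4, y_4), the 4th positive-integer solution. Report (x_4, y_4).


Step 1: Find the fundamental solution (x₁, y₁) of x² - 82y² = 1.
  Expand √82 as a continued fraction. a₀ = ⌊√82⌋ = 9; iterate m_{k+1} = d_k·a_k − m_k, d_{k+1} = (82 − m_{k+1}²)/d_k, a_{k+1} = ⌊(a₀ + m_{k+1})/d_{k+1}⌋ (starting m₀ = 0, d₀ = 1), with convergents p_k = a_k·p_{k-1} + p_{k-2}, q_k = a_k·q_{k-1} + q_{k-2} (p₋₁ = 1, q₋₁ = 0):
  k = 0: a₀ = 9; p₀/q₀ = 9/1; p₀² − 82·q₀² = 81 − 82 = -1.
  k = 1: m = 9, d = 1, a = ⌊(9 + 9)/1⌋ = 18; p/q = (18·9 + 1)/(18·1 + 0) = 163/18; p² − 82·q² = 26569 − 26568 = 1.
  The first convergent with p² − 82·q² = 1 gives the fundamental solution (x₁, y₁) = (163, 18).
Step 2: Apply the recurrence (x_{n+1}, y_{n+1}) = (x₁x_n + 82y₁y_n, x₁y_n + y₁x_n) repeatedly.
  From (x_1, y_1) = (163, 18): x_2 = 163·163 + 82·18·18 = 53137; y_2 = 163·18 + 18·163 = 5868.
  From (x_2, y_2) = (53137, 5868): x_3 = 163·53137 + 82·18·5868 = 17322499; y_3 = 163·5868 + 18·53137 = 1912950.
  From (x_3, y_3) = (17322499, 1912950): x_4 = 163·17322499 + 82·18·1912950 = 5647081537; y_4 = 163·1912950 + 18·17322499 = 623615832.
Step 3: Verify x_4² - 82·y_4² = 31889529885526282369 - 31889529885526282368 = 1 (should be 1). ✓

(x_1, y_1) = (163, 18); (x_4, y_4) = (5647081537, 623615832).


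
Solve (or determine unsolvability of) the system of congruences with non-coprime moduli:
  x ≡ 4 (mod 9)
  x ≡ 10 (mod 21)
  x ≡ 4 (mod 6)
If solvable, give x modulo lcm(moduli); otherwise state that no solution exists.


Moduli 9, 21, 6 are not pairwise coprime, so CRT works modulo lcm(m_i) when all pairwise compatibility conditions hold.
Pairwise compatibility: gcd(m_i, m_j) must divide a_i - a_j for every pair.
Merge one congruence at a time:
  Start: x ≡ 4 (mod 9).
  Combine with x ≡ 10 (mod 21): gcd(9, 21) = 3; 10 - 4 = 6, which IS divisible by 3, so compatible.
    Write x = 4 + 9·t and substitute into x ≡ 10 (mod 21): 9·t ≡ 10 − 4 = 6 (mod 21).
    Divide the congruence (and modulus) by g = 3: 3·t ≡ 2 (mod 7).
    The inverse of 3 mod 7 is 5 (since 3·5 = 15 = 2·7 + 1), so t ≡ 5·2 = 10 ≡ 3 (mod 7).
    Then x = 4 + 9·3 = 31, valid modulo lcm(9, 21) = 63: x ≡ 31 (mod 63).
  Combine with x ≡ 4 (mod 6): gcd(63, 6) = 3; 4 - 31 = -27, which IS divisible by 3, so compatible.
    Write x = 31 + 63·t and substitute into x ≡ 4 (mod 6): 63·t ≡ 4 − 31 = -27 (mod 6).
    Divide the congruence (and modulus) by g = 3: 21·t ≡ -9 (mod 2).
    Reduce coefficients mod 2: 1·t ≡ 1 (mod 2).
    So t ≡ 1 (mod 2).
    Then x = 31 + 63·1 = 94, valid modulo lcm(63, 6) = 126: x ≡ 94 (mod 126).
Verify: 94 mod 9 = 4, 94 mod 21 = 10, 94 mod 6 = 4.

x ≡ 94 (mod 126).


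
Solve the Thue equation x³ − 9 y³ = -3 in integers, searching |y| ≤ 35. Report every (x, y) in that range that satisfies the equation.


The equation is x³ - 9y³ = -3. For fixed y, x³ = 9·y³ − 3, so a solution requires the RHS to be a perfect cube.
Strategy: iterate y from -35 to 35, compute RHS = 9·y³ − 3, and check whether it is a (positive or negative) perfect cube.
Check small values of y:
  y = 0: RHS = -3 is not a perfect cube.
  y = 1: RHS = 6 is not a perfect cube.
  y = -1: RHS = -12 is not a perfect cube.
  y = 2: RHS = 69 is not a perfect cube.
  y = -2: RHS = -75 is not a perfect cube.
  y = 3: RHS = 240 is not a perfect cube.
  y = -3: RHS = -246 is not a perfect cube.
Continuing the search up to |y| = 35 finds no solutions either.
No (x, y) in the scanned range satisfies the equation.

No integer solutions with |y| ≤ 35.


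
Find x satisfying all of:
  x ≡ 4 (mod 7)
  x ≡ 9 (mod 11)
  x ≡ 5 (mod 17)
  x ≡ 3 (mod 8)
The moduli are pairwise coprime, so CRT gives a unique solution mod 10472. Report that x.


Product of moduli M = 7 · 11 · 17 · 8 = 10472.
Merge one congruence at a time:
  Start: x ≡ 4 (mod 7).
  Combine with x ≡ 9 (mod 11); new modulus lcm = 77.
    Write x = 4 + 7·t and substitute into x ≡ 9 (mod 11): 7·t ≡ 9 − 4 = 5 (mod 11).
    The inverse of 7 mod 11 is 8 (since 7·8 = 56 = 5·11 + 1), so t ≡ 8·5 = 40 ≡ 7 (mod 11).
    Then x = 4 + 7·7 = 53, valid modulo lcm(7, 11) = 77: x ≡ 53 (mod 77).
  Combine with x ≡ 5 (mod 17); new modulus lcm = 1309.
    Write x = 53 + 77·t and substitute into x ≡ 5 (mod 17): 77·t ≡ 5 − 53 = -48 (mod 17).
    Reduce coefficients mod 17: 9·t ≡ 3 (mod 17).
    The inverse of 9 mod 17 is 2 (since 9·2 = 18 = 1·17 + 1), so t ≡ 2·3 = 6 ≡ 6 (mod 17).
    Then x = 53 + 77·6 = 515, valid modulo lcm(77, 17) = 1309: x ≡ 515 (mod 1309).
  Combine with x ≡ 3 (mod 8); new modulus lcm = 10472.
    Write x = 515 + 1309·t and substitute into x ≡ 3 (mod 8): 1309·t ≡ 3 − 515 = -512 (mod 8).
    Reduce coefficients mod 8: 5·t ≡ 0 (mod 8).
    The inverse of 5 mod 8 is 5 (since 5·5 = 25 = 3·8 + 1), so t ≡ 5·0 = 0 ≡ 0 (mod 8).
    Then x = 515 + 1309·0 = 515, valid modulo lcm(1309, 8) = 10472: x ≡ 515 (mod 10472).
Verify against each original: 515 mod 7 = 4, 515 mod 11 = 9, 515 mod 17 = 5, 515 mod 8 = 3.

x ≡ 515 (mod 10472).


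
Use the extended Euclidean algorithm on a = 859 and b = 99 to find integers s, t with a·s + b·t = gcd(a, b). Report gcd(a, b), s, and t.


Euclidean algorithm on (859, 99) — divide until remainder is 0:
  859 = 8 · 99 + 67
  99 = 1 · 67 + 32
  67 = 2 · 32 + 3
  32 = 10 · 3 + 2
  3 = 1 · 2 + 1
  2 = 2 · 1 + 0
gcd(859, 99) = 1.
Track Bezout coefficients alongside the remainders: start with r₀ = 859 = a·1 + b·0 (s = 1, t = 0) and r₁ = 99 = a·0 + b·1 (s = 0, t = 1); each new remainder r_{k+1} = r_{k-1} − q_k·r_k inherits s_{k+1} = s_{k-1} − q_k·s_k, t_{k+1} = t_{k-1} − q_k·t_k, so r_k = a·s_k + b·t_k at every step:
  q = 8: r = 67, s = 1 − 8·0 = 1, t = 0 − 8·1 = -8  (check: 859·1 + 99·(-8) = 67)
  q = 1: r = 32, s = 0 − 1·1 = -1, t = 1 − 1·(-8) = 9  (check: 859·(-1) + 99·9 = 32)
  q = 2: r = 3, s = 1 − 2·(-1) = 3, t = -8 − 2·9 = -26  (check: 859·3 + 99·(-26) = 3)
  q = 10: r = 2, s = -1 − 10·3 = -31, t = 9 − 10·(-26) = 269  (check: 859·(-31) + 99·269 = 2)
  q = 1: r = 1, s = 3 − 1·(-31) = 34, t = -26 − 1·269 = -295  (check: 859·34 + 99·(-295) = 1)
The row with r = 1 (the gcd) gives the Bezout coefficients s = 34, t = -295.
Result: 859 · (34) + 99 · (-295) = 1.

gcd(859, 99) = 1; s = 34, t = -295 (check: 859·34 + 99·(-295) = 1).


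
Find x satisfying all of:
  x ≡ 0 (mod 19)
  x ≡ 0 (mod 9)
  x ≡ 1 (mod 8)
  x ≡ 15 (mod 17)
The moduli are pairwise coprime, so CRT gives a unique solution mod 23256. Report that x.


Product of moduli M = 19 · 9 · 8 · 17 = 23256.
Merge one congruence at a time:
  Start: x ≡ 0 (mod 19).
  Combine with x ≡ 0 (mod 9); new modulus lcm = 171.
    Write x = 0 + 19·t and substitute into x ≡ 0 (mod 9): 19·t ≡ 0 − 0 = 0 (mod 9).
    Reduce coefficients mod 9: 1·t ≡ 0 (mod 9).
    So t ≡ 0 (mod 9).
    Then x = 0 + 19·0 = 0, valid modulo lcm(19, 9) = 171: x ≡ 0 (mod 171).
  Combine with x ≡ 1 (mod 8); new modulus lcm = 1368.
    Write x = 0 + 171·t and substitute into x ≡ 1 (mod 8): 171·t ≡ 1 − 0 = 1 (mod 8).
    Reduce coefficients mod 8: 3·t ≡ 1 (mod 8).
    The inverse of 3 mod 8 is 3 (since 3·3 = 9 = 1·8 + 1), so t ≡ 3·1 = 3 ≡ 3 (mod 8).
    Then x = 0 + 171·3 = 513, valid modulo lcm(171, 8) = 1368: x ≡ 513 (mod 1368).
  Combine with x ≡ 15 (mod 17); new modulus lcm = 23256.
    Write x = 513 + 1368·t and substitute into x ≡ 15 (mod 17): 1368·t ≡ 15 − 513 = -498 (mod 17).
    Reduce coefficients mod 17: 8·t ≡ 12 (mod 17).
    The inverse of 8 mod 17 is 15 (since 8·15 = 120 = 7·17 + 1), so t ≡ 15·12 = 180 ≡ 10 (mod 17).
    Then x = 513 + 1368·10 = 14193, valid modulo lcm(1368, 17) = 23256: x ≡ 14193 (mod 23256).
Verify against each original: 14193 mod 19 = 0, 14193 mod 9 = 0, 14193 mod 8 = 1, 14193 mod 17 = 15.

x ≡ 14193 (mod 23256).


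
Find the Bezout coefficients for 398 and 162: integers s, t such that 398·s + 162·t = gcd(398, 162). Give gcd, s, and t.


Euclidean algorithm on (398, 162) — divide until remainder is 0:
  398 = 2 · 162 + 74
  162 = 2 · 74 + 14
  74 = 5 · 14 + 4
  14 = 3 · 4 + 2
  4 = 2 · 2 + 0
gcd(398, 162) = 2.
Track Bezout coefficients alongside the remainders: start with r₀ = 398 = a·1 + b·0 (s = 1, t = 0) and r₁ = 162 = a·0 + b·1 (s = 0, t = 1); each new remainder r_{k+1} = r_{k-1} − q_k·r_k inherits s_{k+1} = s_{k-1} − q_k·s_k, t_{k+1} = t_{k-1} − q_k·t_k, so r_k = a·s_k + b·t_k at every step:
  q = 2: r = 74, s = 1 − 2·0 = 1, t = 0 − 2·1 = -2  (check: 398·1 + 162·(-2) = 74)
  q = 2: r = 14, s = 0 − 2·1 = -2, t = 1 − 2·(-2) = 5  (check: 398·(-2) + 162·5 = 14)
  q = 5: r = 4, s = 1 − 5·(-2) = 11, t = -2 − 5·5 = -27  (check: 398·11 + 162·(-27) = 4)
  q = 3: r = 2, s = -2 − 3·11 = -35, t = 5 − 3·(-27) = 86  (check: 398·(-35) + 162·86 = 2)
The row with r = 2 (the gcd) gives the Bezout coefficients s = -35, t = 86.
Result: 398 · (-35) + 162 · (86) = 2.

gcd(398, 162) = 2; s = -35, t = 86 (check: 398·(-35) + 162·86 = 2).


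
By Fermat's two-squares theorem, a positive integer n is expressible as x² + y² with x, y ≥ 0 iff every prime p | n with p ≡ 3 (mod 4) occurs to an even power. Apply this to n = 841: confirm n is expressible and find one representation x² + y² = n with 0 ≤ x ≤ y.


Step 1: Factor n = 841 = 29^2.
Step 2: Check the mod-4 condition on each prime factor: 29 ≡ 1 (mod 4), exponent 2.
All primes ≡ 3 (mod 4) appear to even exponent (or don't appear), so by the two-squares theorem n IS expressible as a sum of two squares.
Step 3: Build a representation. Here n = 29 · 29 is a product of primes ≡ 1 (mod 4). Each prime p ≡ 1 (mod 4) is itself a sum of two squares; find a² by testing p − a² for a perfect square:
  29: 29 − 1² = 28, 29 − 2² = 25 = 5² ⇒ 29 = 2² + 5².
  Combine using the Brahmagupta–Fibonacci identity (a² + b²)(c² + d²) = (ac − bd)² + (ad + bc)² = (ac + bd)² + (ad − bc)²:
  29 · 29 = 841: from (2² + 5²)(2² + 5²), take (2·2 − 5·5, 2·5 + 5·2) = (4 − 25, 10 + 10) = (-21, 20); dropping signs (only squares matter) gives (21, 20); check 21² + 20² = 441 + 400 = 841 ✓.
Step 4: Order so x ≤ y and verify: 20² + 21² = 400 + 441 = 841 = n. ✓

n = 841 = 20² + 21² (one valid representation with x ≤ y).


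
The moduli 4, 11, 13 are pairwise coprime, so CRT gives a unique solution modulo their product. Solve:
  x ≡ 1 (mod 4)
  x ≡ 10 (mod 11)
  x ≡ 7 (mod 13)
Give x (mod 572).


Moduli 4, 11, 13 are pairwise coprime; by CRT there is a unique solution modulo M = 4 · 11 · 13 = 572.
Solve pairwise, accumulating the modulus:
  Start with x ≡ 1 (mod 4).
  Combine with x ≡ 10 (mod 11): since gcd(4, 11) = 1, we get a unique residue mod 44.
    Write x = 1 + 4·t and substitute into x ≡ 10 (mod 11): 4·t ≡ 10 − 1 = 9 (mod 11).
    The inverse of 4 mod 11 is 3 (since 4·3 = 12 = 1·11 + 1), so t ≡ 3·9 = 27 ≡ 5 (mod 11).
    Then x = 1 + 4·5 = 21, valid modulo lcm(4, 11) = 44: x ≡ 21 (mod 44).
  Combine with x ≡ 7 (mod 13): since gcd(44, 13) = 1, we get a unique residue mod 572.
    Write x = 21 + 44·t and substitute into x ≡ 7 (mod 13): 44·t ≡ 7 − 21 = -14 (mod 13).
    Reduce coefficients mod 13: 5·t ≡ 12 (mod 13).
    The inverse of 5 mod 13 is 8 (since 5·8 = 40 = 3·13 + 1), so t ≡ 8·12 = 96 ≡ 5 (mod 13).
    Then x = 21 + 44·5 = 241, valid modulo lcm(44, 13) = 572: x ≡ 241 (mod 572).
Verify: 241 mod 4 = 1 ✓, 241 mod 11 = 10 ✓, 241 mod 13 = 7 ✓.

x ≡ 241 (mod 572).


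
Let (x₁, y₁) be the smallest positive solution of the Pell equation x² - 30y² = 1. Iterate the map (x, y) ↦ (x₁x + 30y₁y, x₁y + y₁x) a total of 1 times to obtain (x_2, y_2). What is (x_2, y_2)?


Step 1: Find the fundamental solution (x₁, y₁) of x² - 30y² = 1.
  Expand √30 as a continued fraction. a₀ = ⌊√30⌋ = 5; iterate m_{k+1} = d_k·a_k − m_k, d_{k+1} = (30 − m_{k+1}²)/d_k, a_{k+1} = ⌊(a₀ + m_{k+1})/d_{k+1}⌋ (starting m₀ = 0, d₀ = 1), with convergents p_k = a_k·p_{k-1} + p_{k-2}, q_k = a_k·q_{k-1} + q_{k-2} (p₋₁ = 1, q₋₁ = 0):
  k = 0: a₀ = 5; p₀/q₀ = 5/1; p₀² − 30·q₀² = 25 − 30 = -5.
  k = 1: m = 5, d = 5, a = ⌊(5 + 5)/5⌋ = 2; p/q = (2·5 + 1)/(2·1 + 0) = 11/2; p² − 30·q² = 121 − 120 = 1.
  The first convergent with p² − 30·q² = 1 gives the fundamental solution (x₁, y₁) = (11, 2).
Step 2: Apply the recurrence (x_{n+1}, y_{n+1}) = (x₁x_n + 30y₁y_n, x₁y_n + y₁x_n) repeatedly.
  From (x_1, y_1) = (11, 2): x_2 = 11·11 + 30·2·2 = 241; y_2 = 11·2 + 2·11 = 44.
Step 3: Verify x_2² - 30·y_2² = 58081 - 58080 = 1 (should be 1). ✓

(x_1, y_1) = (11, 2); (x_2, y_2) = (241, 44).


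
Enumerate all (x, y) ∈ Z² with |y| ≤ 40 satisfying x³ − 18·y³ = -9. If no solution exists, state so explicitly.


The equation is x³ - 18y³ = -9. For fixed y, x³ = 18·y³ − 9, so a solution requires the RHS to be a perfect cube.
Strategy: iterate y from -40 to 40, compute RHS = 18·y³ − 9, and check whether it is a (positive or negative) perfect cube.
Check small values of y:
  y = 0: RHS = -9 is not a perfect cube.
  y = 1: RHS = 9 is not a perfect cube.
  y = -1: RHS = -27 = (-3)³ ⇒ x = -3 works.
  y = 2: RHS = 135 is not a perfect cube.
  y = -2: RHS = -153 is not a perfect cube.
  y = 3: RHS = 477 is not a perfect cube.
  y = -3: RHS = -495 is not a perfect cube.
Continuing the search up to |y| = 40 finds no further solutions beyond those listed.
Collected solutions: (-3, -1).

Solutions (with |y| ≤ 40): (-3, -1).


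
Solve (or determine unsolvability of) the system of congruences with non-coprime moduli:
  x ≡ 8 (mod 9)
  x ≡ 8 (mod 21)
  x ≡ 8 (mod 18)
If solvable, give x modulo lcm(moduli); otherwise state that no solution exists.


Moduli 9, 21, 18 are not pairwise coprime, so CRT works modulo lcm(m_i) when all pairwise compatibility conditions hold.
Pairwise compatibility: gcd(m_i, m_j) must divide a_i - a_j for every pair.
Merge one congruence at a time:
  Start: x ≡ 8 (mod 9).
  Combine with x ≡ 8 (mod 21): gcd(9, 21) = 3; 8 - 8 = 0, which IS divisible by 3, so compatible.
    Write x = 8 + 9·t and substitute into x ≡ 8 (mod 21): 9·t ≡ 8 − 8 = 0 (mod 21).
    Divide the congruence (and modulus) by g = 3: 3·t ≡ 0 (mod 7).
    The inverse of 3 mod 7 is 5 (since 3·5 = 15 = 2·7 + 1), so t ≡ 5·0 = 0 ≡ 0 (mod 7).
    Then x = 8 + 9·0 = 8, valid modulo lcm(9, 21) = 63: x ≡ 8 (mod 63).
  Combine with x ≡ 8 (mod 18): gcd(63, 18) = 9; 8 - 8 = 0, which IS divisible by 9, so compatible.
    Write x = 8 + 63·t and substitute into x ≡ 8 (mod 18): 63·t ≡ 8 − 8 = 0 (mod 18).
    Divide the congruence (and modulus) by g = 9: 7·t ≡ 0 (mod 2).
    Reduce coefficients mod 2: 1·t ≡ 0 (mod 2).
    So t ≡ 0 (mod 2).
    Then x = 8 + 63·0 = 8, valid modulo lcm(63, 18) = 126: x ≡ 8 (mod 126).
Verify: 8 mod 9 = 8, 8 mod 21 = 8, 8 mod 18 = 8.

x ≡ 8 (mod 126).


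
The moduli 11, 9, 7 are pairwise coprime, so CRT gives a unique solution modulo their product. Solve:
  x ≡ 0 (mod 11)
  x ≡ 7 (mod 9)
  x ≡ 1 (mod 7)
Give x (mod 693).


Moduli 11, 9, 7 are pairwise coprime; by CRT there is a unique solution modulo M = 11 · 9 · 7 = 693.
Solve pairwise, accumulating the modulus:
  Start with x ≡ 0 (mod 11).
  Combine with x ≡ 7 (mod 9): since gcd(11, 9) = 1, we get a unique residue mod 99.
    Write x = 0 + 11·t and substitute into x ≡ 7 (mod 9): 11·t ≡ 7 − 0 = 7 (mod 9).
    Reduce coefficients mod 9: 2·t ≡ 7 (mod 9).
    The inverse of 2 mod 9 is 5 (since 2·5 = 10 = 1·9 + 1), so t ≡ 5·7 = 35 ≡ 8 (mod 9).
    Then x = 0 + 11·8 = 88, valid modulo lcm(11, 9) = 99: x ≡ 88 (mod 99).
  Combine with x ≡ 1 (mod 7): since gcd(99, 7) = 1, we get a unique residue mod 693.
    Write x = 88 + 99·t and substitute into x ≡ 1 (mod 7): 99·t ≡ 1 − 88 = -87 (mod 7).
    Reduce coefficients mod 7: 1·t ≡ 4 (mod 7).
    So t ≡ 4 (mod 7).
    Then x = 88 + 99·4 = 484, valid modulo lcm(99, 7) = 693: x ≡ 484 (mod 693).
Verify: 484 mod 11 = 0 ✓, 484 mod 9 = 7 ✓, 484 mod 7 = 1 ✓.

x ≡ 484 (mod 693).


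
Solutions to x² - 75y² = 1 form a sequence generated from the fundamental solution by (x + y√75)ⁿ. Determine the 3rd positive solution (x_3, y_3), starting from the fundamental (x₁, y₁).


Step 1: Find the fundamental solution (x₁, y₁) of x² - 75y² = 1.
  Expand √75 as a continued fraction. a₀ = ⌊√75⌋ = 8; iterate m_{k+1} = d_k·a_k − m_k, d_{k+1} = (75 − m_{k+1}²)/d_k, a_{k+1} = ⌊(a₀ + m_{k+1})/d_{k+1}⌋ (starting m₀ = 0, d₀ = 1), with convergents p_k = a_k·p_{k-1} + p_{k-2}, q_k = a_k·q_{k-1} + q_{k-2} (p₋₁ = 1, q₋₁ = 0):
  k = 0: a₀ = 8; p₀/q₀ = 8/1; p₀² − 75·q₀² = 64 − 75 = -11.
  k = 1: m = 8, d = 11, a = ⌊(8 + 8)/11⌋ = 1; p/q = (1·8 + 1)/(1·1 + 0) = 9/1; p² − 75·q² = 81 − 75 = 6.
  k = 2: m = 3, d = 6, a = ⌊(8 + 3)/6⌋ = 1; p/q = (1·9 + 8)/(1·1 + 1) = 17/2; p² − 75·q² = 289 − 300 = -11.
  k = 3: m = 3, d = 11, a = ⌊(8 + 3)/11⌋ = 1; p/q = (1·17 + 9)/(1·2 + 1) = 26/3; p² − 75·q² = 676 − 675 = 1.
  The first convergent with p² − 75·q² = 1 gives the fundamental solution (x₁, y₁) = (26, 3).
Step 2: Apply the recurrence (x_{n+1}, y_{n+1}) = (x₁x_n + 75y₁y_n, x₁y_n + y₁x_n) repeatedly.
  From (x_1, y_1) = (26, 3): x_2 = 26·26 + 75·3·3 = 1351; y_2 = 26·3 + 3·26 = 156.
  From (x_2, y_2) = (1351, 156): x_3 = 26·1351 + 75·3·156 = 70226; y_3 = 26·156 + 3·1351 = 8109.
Step 3: Verify x_3² - 75·y_3² = 4931691076 - 4931691075 = 1 (should be 1). ✓

(x_1, y_1) = (26, 3); (x_3, y_3) = (70226, 8109).


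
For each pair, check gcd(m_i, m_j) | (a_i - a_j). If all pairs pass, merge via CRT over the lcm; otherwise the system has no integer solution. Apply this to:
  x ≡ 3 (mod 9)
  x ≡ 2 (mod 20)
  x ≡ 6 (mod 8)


Moduli 9, 20, 8 are not pairwise coprime, so CRT works modulo lcm(m_i) when all pairwise compatibility conditions hold.
Pairwise compatibility: gcd(m_i, m_j) must divide a_i - a_j for every pair.
Merge one congruence at a time:
  Start: x ≡ 3 (mod 9).
  Combine with x ≡ 2 (mod 20): gcd(9, 20) = 1; 2 - 3 = -1, which IS divisible by 1, so compatible.
    Write x = 3 + 9·t and substitute into x ≡ 2 (mod 20): 9·t ≡ 2 − 3 = -1 (mod 20).
    Reduce coefficients mod 20: 9·t ≡ 19 (mod 20).
    The inverse of 9 mod 20 is 9 (since 9·9 = 81 = 4·20 + 1), so t ≡ 9·19 = 171 ≡ 11 (mod 20).
    Then x = 3 + 9·11 = 102, valid modulo lcm(9, 20) = 180: x ≡ 102 (mod 180).
  Combine with x ≡ 6 (mod 8): gcd(180, 8) = 4; 6 - 102 = -96, which IS divisible by 4, so compatible.
    Write x = 102 + 180·t and substitute into x ≡ 6 (mod 8): 180·t ≡ 6 − 102 = -96 (mod 8).
    Divide the congruence (and modulus) by g = 4: 45·t ≡ -24 (mod 2).
    Reduce coefficients mod 2: 1·t ≡ 0 (mod 2).
    So t ≡ 0 (mod 2).
    Then x = 102 + 180·0 = 102, valid modulo lcm(180, 8) = 360: x ≡ 102 (mod 360).
Verify: 102 mod 9 = 3, 102 mod 20 = 2, 102 mod 8 = 6.

x ≡ 102 (mod 360).


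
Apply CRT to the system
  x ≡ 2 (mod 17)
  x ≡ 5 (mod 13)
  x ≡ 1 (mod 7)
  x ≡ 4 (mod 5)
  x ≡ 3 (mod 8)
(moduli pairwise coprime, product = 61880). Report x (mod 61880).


Product of moduli M = 17 · 13 · 7 · 5 · 8 = 61880.
Merge one congruence at a time:
  Start: x ≡ 2 (mod 17).
  Combine with x ≡ 5 (mod 13); new modulus lcm = 221.
    Write x = 2 + 17·t and substitute into x ≡ 5 (mod 13): 17·t ≡ 5 − 2 = 3 (mod 13).
    Reduce coefficients mod 13: 4·t ≡ 3 (mod 13).
    The inverse of 4 mod 13 is 10 (since 4·10 = 40 = 3·13 + 1), so t ≡ 10·3 = 30 ≡ 4 (mod 13).
    Then x = 2 + 17·4 = 70, valid modulo lcm(17, 13) = 221: x ≡ 70 (mod 221).
  Combine with x ≡ 1 (mod 7); new modulus lcm = 1547.
    Write x = 70 + 221·t and substitute into x ≡ 1 (mod 7): 221·t ≡ 1 − 70 = -69 (mod 7).
    Reduce coefficients mod 7: 4·t ≡ 1 (mod 7).
    The inverse of 4 mod 7 is 2 (since 4·2 = 8 = 1·7 + 1), so t ≡ 2·1 = 2 ≡ 2 (mod 7).
    Then x = 70 + 221·2 = 512, valid modulo lcm(221, 7) = 1547: x ≡ 512 (mod 1547).
  Combine with x ≡ 4 (mod 5); new modulus lcm = 7735.
    Write x = 512 + 1547·t and substitute into x ≡ 4 (mod 5): 1547·t ≡ 4 − 512 = -508 (mod 5).
    Reduce coefficients mod 5: 2·t ≡ 2 (mod 5).
    The inverse of 2 mod 5 is 3 (since 2·3 = 6 = 1·5 + 1), so t ≡ 3·2 = 6 ≡ 1 (mod 5).
    Then x = 512 + 1547·1 = 2059, valid modulo lcm(1547, 5) = 7735: x ≡ 2059 (mod 7735).
  Combine with x ≡ 3 (mod 8); new modulus lcm = 61880.
    Write x = 2059 + 7735·t and substitute into x ≡ 3 (mod 8): 7735·t ≡ 3 − 2059 = -2056 (mod 8).
    Reduce coefficients mod 8: 7·t ≡ 0 (mod 8).
    The inverse of 7 mod 8 is 7 (since 7·7 = 49 = 6·8 + 1), so t ≡ 7·0 = 0 ≡ 0 (mod 8).
    Then x = 2059 + 7735·0 = 2059, valid modulo lcm(7735, 8) = 61880: x ≡ 2059 (mod 61880).
Verify against each original: 2059 mod 17 = 2, 2059 mod 13 = 5, 2059 mod 7 = 1, 2059 mod 5 = 4, 2059 mod 8 = 3.

x ≡ 2059 (mod 61880).


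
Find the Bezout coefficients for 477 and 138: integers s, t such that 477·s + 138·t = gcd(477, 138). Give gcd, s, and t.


Euclidean algorithm on (477, 138) — divide until remainder is 0:
  477 = 3 · 138 + 63
  138 = 2 · 63 + 12
  63 = 5 · 12 + 3
  12 = 4 · 3 + 0
gcd(477, 138) = 3.
Track Bezout coefficients alongside the remainders: start with r₀ = 477 = a·1 + b·0 (s = 1, t = 0) and r₁ = 138 = a·0 + b·1 (s = 0, t = 1); each new remainder r_{k+1} = r_{k-1} − q_k·r_k inherits s_{k+1} = s_{k-1} − q_k·s_k, t_{k+1} = t_{k-1} − q_k·t_k, so r_k = a·s_k + b·t_k at every step:
  q = 3: r = 63, s = 1 − 3·0 = 1, t = 0 − 3·1 = -3  (check: 477·1 + 138·(-3) = 63)
  q = 2: r = 12, s = 0 − 2·1 = -2, t = 1 − 2·(-3) = 7  (check: 477·(-2) + 138·7 = 12)
  q = 5: r = 3, s = 1 − 5·(-2) = 11, t = -3 − 5·7 = -38  (check: 477·11 + 138·(-38) = 3)
The row with r = 3 (the gcd) gives the Bezout coefficients s = 11, t = -38.
Result: 477 · (11) + 138 · (-38) = 3.

gcd(477, 138) = 3; s = 11, t = -38 (check: 477·11 + 138·(-38) = 3).


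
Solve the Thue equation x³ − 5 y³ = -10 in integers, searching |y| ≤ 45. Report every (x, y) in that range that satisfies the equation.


The equation is x³ - 5y³ = -10. For fixed y, x³ = 5·y³ − 10, so a solution requires the RHS to be a perfect cube.
Strategy: iterate y from -45 to 45, compute RHS = 5·y³ − 10, and check whether it is a (positive or negative) perfect cube.
Check small values of y:
  y = 0: RHS = -10 is not a perfect cube.
  y = 1: RHS = -5 is not a perfect cube.
  y = -1: RHS = -15 is not a perfect cube.
  y = 2: RHS = 30 is not a perfect cube.
  y = -2: RHS = -50 is not a perfect cube.
  y = 3: RHS = 125 = (5)³ ⇒ x = 5 works.
  y = -3: RHS = -145 is not a perfect cube.
Continuing the search up to |y| = 45 finds no further solutions beyond those listed.
Collected solutions: (5, 3).

Solutions (with |y| ≤ 45): (5, 3).


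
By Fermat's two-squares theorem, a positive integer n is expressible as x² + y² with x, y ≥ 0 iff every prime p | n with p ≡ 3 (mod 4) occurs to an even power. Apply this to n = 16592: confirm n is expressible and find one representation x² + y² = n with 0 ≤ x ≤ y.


Step 1: Factor n = 16592 = 2^4 · 17 · 61.
Step 2: Check the mod-4 condition on each prime factor: 2 = 2 (special); 17 ≡ 1 (mod 4), exponent 1; 61 ≡ 1 (mod 4), exponent 1.
All primes ≡ 3 (mod 4) appear to even exponent (or don't appear), so by the two-squares theorem n IS expressible as a sum of two squares.
Step 3: Build a representation. Group n = k² · m with k = 4 and m = 17 · 61 = 1037 (a product of primes ≡ 1 (mod 4)); a representation of m scales to one of n via (k·x)² + (k·y)² = k²(x² + y²). Each prime p ≡ 1 (mod 4) is itself a sum of two squares; find a² by testing p − a² for a perfect square:
  17: 17 − 1² = 16 = 4² ⇒ 17 = 1² + 4².
  61: 61 − 1² = 60, 61 − 2² = 57, 61 − 3² = 52, 61 − 4² = 45, 61 − 5² = 36 = 6² ⇒ 61 = 5² + 6².
  Combine using the Brahmagupta–Fibonacci identity (a² + b²)(c² + d²) = (ac − bd)² + (ad + bc)² = (ac + bd)² + (ad − bc)²:
  17 · 61 = 1037: from (1² + 4²)(5² + 6²), take (1·5 − 4·6, 1·6 + 4·5) = (5 − 24, 6 + 20) = (-19, 26); dropping signs (only squares matter) gives (19, 26); check 19² + 26² = 361 + 676 = 1037 ✓.
  Scale by k = 4: (4·19, 4·26) = (76, 104).
Step 4: Order so x ≤ y and verify: 76² + 104² = 5776 + 10816 = 16592 = n. ✓

n = 16592 = 76² + 104² (one valid representation with x ≤ y).


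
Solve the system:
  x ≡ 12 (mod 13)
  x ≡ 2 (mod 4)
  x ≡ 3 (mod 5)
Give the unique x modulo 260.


Moduli 13, 4, 5 are pairwise coprime; by CRT there is a unique solution modulo M = 13 · 4 · 5 = 260.
Solve pairwise, accumulating the modulus:
  Start with x ≡ 12 (mod 13).
  Combine with x ≡ 2 (mod 4): since gcd(13, 4) = 1, we get a unique residue mod 52.
    Write x = 12 + 13·t and substitute into x ≡ 2 (mod 4): 13·t ≡ 2 − 12 = -10 (mod 4).
    Reduce coefficients mod 4: 1·t ≡ 2 (mod 4).
    So t ≡ 2 (mod 4).
    Then x = 12 + 13·2 = 38, valid modulo lcm(13, 4) = 52: x ≡ 38 (mod 52).
  Combine with x ≡ 3 (mod 5): since gcd(52, 5) = 1, we get a unique residue mod 260.
    Write x = 38 + 52·t and substitute into x ≡ 3 (mod 5): 52·t ≡ 3 − 38 = -35 (mod 5).
    Reduce coefficients mod 5: 2·t ≡ 0 (mod 5).
    The inverse of 2 mod 5 is 3 (since 2·3 = 6 = 1·5 + 1), so t ≡ 3·0 = 0 ≡ 0 (mod 5).
    Then x = 38 + 52·0 = 38, valid modulo lcm(52, 5) = 260: x ≡ 38 (mod 260).
Verify: 38 mod 13 = 12 ✓, 38 mod 4 = 2 ✓, 38 mod 5 = 3 ✓.

x ≡ 38 (mod 260).


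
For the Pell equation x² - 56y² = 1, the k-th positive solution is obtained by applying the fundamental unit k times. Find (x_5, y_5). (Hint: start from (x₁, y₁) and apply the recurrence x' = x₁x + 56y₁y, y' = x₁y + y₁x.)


Step 1: Find the fundamental solution (x₁, y₁) of x² - 56y² = 1.
  Expand √56 as a continued fraction. a₀ = ⌊√56⌋ = 7; iterate m_{k+1} = d_k·a_k − m_k, d_{k+1} = (56 − m_{k+1}²)/d_k, a_{k+1} = ⌊(a₀ + m_{k+1})/d_{k+1}⌋ (starting m₀ = 0, d₀ = 1), with convergents p_k = a_k·p_{k-1} + p_{k-2}, q_k = a_k·q_{k-1} + q_{k-2} (p₋₁ = 1, q₋₁ = 0):
  k = 0: a₀ = 7; p₀/q₀ = 7/1; p₀² − 56·q₀² = 49 − 56 = -7.
  k = 1: m = 7, d = 7, a = ⌊(7 + 7)/7⌋ = 2; p/q = (2·7 + 1)/(2·1 + 0) = 15/2; p² − 56·q² = 225 − 224 = 1.
  The first convergent with p² − 56·q² = 1 gives the fundamental solution (x₁, y₁) = (15, 2).
Step 2: Apply the recurrence (x_{n+1}, y_{n+1}) = (x₁x_n + 56y₁y_n, x₁y_n + y₁x_n) repeatedly.
  From (x_1, y_1) = (15, 2): x_2 = 15·15 + 56·2·2 = 449; y_2 = 15·2 + 2·15 = 60.
  From (x_2, y_2) = (449, 60): x_3 = 15·449 + 56·2·60 = 13455; y_3 = 15·60 + 2·449 = 1798.
  From (x_3, y_3) = (13455, 1798): x_4 = 15·13455 + 56·2·1798 = 403201; y_4 = 15·1798 + 2·13455 = 53880.
  From (x_4, y_4) = (403201, 53880): x_5 = 15·403201 + 56·2·53880 = 12082575; y_5 = 15·53880 + 2·403201 = 1614602.
Step 3: Verify x_5² - 56·y_5² = 145988618630625 - 145988618630624 = 1 (should be 1). ✓

(x_1, y_1) = (15, 2); (x_5, y_5) = (12082575, 1614602).


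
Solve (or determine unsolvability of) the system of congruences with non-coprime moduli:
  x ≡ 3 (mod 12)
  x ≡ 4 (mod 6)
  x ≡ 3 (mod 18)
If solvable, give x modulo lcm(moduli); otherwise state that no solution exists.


Moduli 12, 6, 18 are not pairwise coprime, so CRT works modulo lcm(m_i) when all pairwise compatibility conditions hold.
Pairwise compatibility: gcd(m_i, m_j) must divide a_i - a_j for every pair.
Merge one congruence at a time:
  Start: x ≡ 3 (mod 12).
  Combine with x ≡ 4 (mod 6): gcd(12, 6) = 6, and 4 - 3 = 1 is NOT divisible by 6.
    ⇒ system is inconsistent (no integer solution).

No solution (the system is inconsistent).


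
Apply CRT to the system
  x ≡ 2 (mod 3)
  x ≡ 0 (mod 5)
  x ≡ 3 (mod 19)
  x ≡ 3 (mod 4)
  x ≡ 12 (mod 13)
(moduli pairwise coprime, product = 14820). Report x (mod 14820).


Product of moduli M = 3 · 5 · 19 · 4 · 13 = 14820.
Merge one congruence at a time:
  Start: x ≡ 2 (mod 3).
  Combine with x ≡ 0 (mod 5); new modulus lcm = 15.
    Write x = 2 + 3·t and substitute into x ≡ 0 (mod 5): 3·t ≡ 0 − 2 = -2 (mod 5).
    Reduce coefficients mod 5: 3·t ≡ 3 (mod 5).
    The inverse of 3 mod 5 is 2 (since 3·2 = 6 = 1·5 + 1), so t ≡ 2·3 = 6 ≡ 1 (mod 5).
    Then x = 2 + 3·1 = 5, valid modulo lcm(3, 5) = 15: x ≡ 5 (mod 15).
  Combine with x ≡ 3 (mod 19); new modulus lcm = 285.
    Write x = 5 + 15·t and substitute into x ≡ 3 (mod 19): 15·t ≡ 3 − 5 = -2 (mod 19).
    Reduce coefficients mod 19: 15·t ≡ 17 (mod 19).
    The inverse of 15 mod 19 is 14 (since 15·14 = 210 = 11·19 + 1), so t ≡ 14·17 = 238 ≡ 10 (mod 19).
    Then x = 5 + 15·10 = 155, valid modulo lcm(15, 19) = 285: x ≡ 155 (mod 285).
  Combine with x ≡ 3 (mod 4); new modulus lcm = 1140.
    Write x = 155 + 285·t and substitute into x ≡ 3 (mod 4): 285·t ≡ 3 − 155 = -152 (mod 4).
    Reduce coefficients mod 4: 1·t ≡ 0 (mod 4).
    So t ≡ 0 (mod 4).
    Then x = 155 + 285·0 = 155, valid modulo lcm(285, 4) = 1140: x ≡ 155 (mod 1140).
  Combine with x ≡ 12 (mod 13); new modulus lcm = 14820.
    Write x = 155 + 1140·t and substitute into x ≡ 12 (mod 13): 1140·t ≡ 12 − 155 = -143 (mod 13).
    Reduce coefficients mod 13: 9·t ≡ 0 (mod 13).
    The inverse of 9 mod 13 is 3 (since 9·3 = 27 = 2·13 + 1), so t ≡ 3·0 = 0 ≡ 0 (mod 13).
    Then x = 155 + 1140·0 = 155, valid modulo lcm(1140, 13) = 14820: x ≡ 155 (mod 14820).
Verify against each original: 155 mod 3 = 2, 155 mod 5 = 0, 155 mod 19 = 3, 155 mod 4 = 3, 155 mod 13 = 12.

x ≡ 155 (mod 14820).
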